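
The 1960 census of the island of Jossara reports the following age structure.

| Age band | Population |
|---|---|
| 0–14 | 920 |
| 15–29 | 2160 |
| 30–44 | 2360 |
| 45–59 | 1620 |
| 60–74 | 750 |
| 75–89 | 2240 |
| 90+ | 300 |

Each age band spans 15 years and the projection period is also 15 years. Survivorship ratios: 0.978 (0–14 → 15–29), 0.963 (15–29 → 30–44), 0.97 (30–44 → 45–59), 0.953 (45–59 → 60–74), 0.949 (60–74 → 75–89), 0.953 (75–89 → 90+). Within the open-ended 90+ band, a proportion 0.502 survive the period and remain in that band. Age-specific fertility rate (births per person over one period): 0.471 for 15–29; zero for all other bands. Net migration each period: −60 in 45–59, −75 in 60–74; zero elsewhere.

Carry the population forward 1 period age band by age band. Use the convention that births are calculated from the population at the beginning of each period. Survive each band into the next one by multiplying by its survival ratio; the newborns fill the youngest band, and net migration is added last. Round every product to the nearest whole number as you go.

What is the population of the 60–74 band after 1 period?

After projecting period 1:
Births: 2160 * 0.471 = 1017
15–29: 920 * 0.978 = 900
30–44: 2160 * 0.963 = 2080
45–59: 2360 * 0.97 = 2289
60–74: 1620 * 0.953 = 1544
75–89: 750 * 0.949 = 712
90+: 2240 * 0.953 + 300 * 0.502 = 2135 + 151 = 2286
Net migration: 45–59 − 60 → 2229; 60–74 − 75 → 1469
Giving 1017 / 900 / 2080 / 2229 / 1469 / 712 / 2286.

1469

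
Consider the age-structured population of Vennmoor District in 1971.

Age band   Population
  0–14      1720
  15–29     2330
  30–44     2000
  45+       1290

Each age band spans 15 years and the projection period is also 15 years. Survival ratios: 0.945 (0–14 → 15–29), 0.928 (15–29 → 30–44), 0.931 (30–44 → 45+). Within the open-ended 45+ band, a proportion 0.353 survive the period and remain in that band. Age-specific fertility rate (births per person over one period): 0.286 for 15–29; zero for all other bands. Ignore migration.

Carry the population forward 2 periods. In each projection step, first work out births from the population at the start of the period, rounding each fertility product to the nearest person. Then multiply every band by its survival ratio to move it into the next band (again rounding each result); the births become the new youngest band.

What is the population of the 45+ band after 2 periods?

— Period 1 —
Births: 2330 × 0.286 = 666
15–29: 1720 × 0.945 = 1625
30–44: 2330 × 0.928 = 2162
45+: 2000 × 0.931 + 1290 × 0.353 = 1862 + 455 = 2317
Population now: 0–14=666, 15–29=1625, 30–44=2162, 45+=2317
— Period 2 —
Births: 1625 × 0.286 = 465
15–29: 666 × 0.945 = 629
30–44: 1625 × 0.928 = 1508
45+: 2162 × 0.931 + 2317 × 0.353 = 2013 + 818 = 2831
Population now: 0–14=465, 15–29=629, 30–44=1508, 45+=2831

2831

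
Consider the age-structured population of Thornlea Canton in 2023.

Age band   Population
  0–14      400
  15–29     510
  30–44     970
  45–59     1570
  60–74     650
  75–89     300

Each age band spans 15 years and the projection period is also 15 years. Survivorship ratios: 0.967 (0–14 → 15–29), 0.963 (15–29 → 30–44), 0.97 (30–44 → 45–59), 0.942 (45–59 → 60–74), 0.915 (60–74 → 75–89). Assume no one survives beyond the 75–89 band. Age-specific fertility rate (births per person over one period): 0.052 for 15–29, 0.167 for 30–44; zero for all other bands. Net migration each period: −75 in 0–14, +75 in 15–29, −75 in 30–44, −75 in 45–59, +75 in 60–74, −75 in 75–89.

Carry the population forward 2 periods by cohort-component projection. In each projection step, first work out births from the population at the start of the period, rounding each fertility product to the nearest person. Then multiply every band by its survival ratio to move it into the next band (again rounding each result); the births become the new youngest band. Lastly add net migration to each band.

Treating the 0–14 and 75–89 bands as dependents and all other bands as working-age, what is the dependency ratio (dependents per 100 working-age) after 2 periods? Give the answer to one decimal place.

76.9

— Period 1 —
Births: 510 * 0.052 = 27, 970 * 0.167 = 162 → total 189
15–29: 400 * 0.967 = 387
30–44: 510 * 0.963 = 491
45–59: 970 * 0.97 = 941
60–74: 1570 * 0.942 = 1479
75–89: 650 * 0.915 = 595
Net migration: 0–14 − 75 → 114; 15–29 + 75 → 462; 30–44 − 75 → 416; 45–59 − 75 → 866; 60–74 + 75 → 1554; 75–89 − 75 → 520
→ [114, 462, 416, 866, 1554, 520]
— Period 2 —
Births: 462 * 0.052 = 24, 416 * 0.167 = 69 → total 93
15–29: 114 * 0.967 = 110
30–44: 462 * 0.963 = 445
45–59: 416 * 0.97 = 404
60–74: 866 * 0.942 = 816
75–89: 1554 * 0.915 = 1422
Net migration: 0–14 − 75 → 18; 15–29 + 75 → 185; 30–44 − 75 → 370; 45–59 − 75 → 329; 60–74 + 75 → 891; 75–89 − 75 → 1347
→ [18, 185, 370, 329, 891, 1347]
Dependents (band 0–14 + band 75–89) = 18 + 1347 = 1365; working-age = 1775; ratio = 1365/1775 × 100 = 76.9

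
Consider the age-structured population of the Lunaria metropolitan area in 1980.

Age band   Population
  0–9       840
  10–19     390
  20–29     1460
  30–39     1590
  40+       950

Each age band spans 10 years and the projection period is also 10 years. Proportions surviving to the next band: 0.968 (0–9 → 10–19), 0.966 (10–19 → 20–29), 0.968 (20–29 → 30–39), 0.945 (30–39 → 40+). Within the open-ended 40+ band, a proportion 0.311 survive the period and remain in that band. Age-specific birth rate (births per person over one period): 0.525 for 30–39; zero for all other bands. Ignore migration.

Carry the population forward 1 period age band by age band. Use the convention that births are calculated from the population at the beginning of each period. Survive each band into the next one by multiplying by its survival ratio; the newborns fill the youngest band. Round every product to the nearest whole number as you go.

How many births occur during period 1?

Period 1:
Births: 1590 × 0.525 = 835
10–19: 840 × 0.968 = 813
20–29: 390 × 0.966 = 377
30–39: 1460 × 0.968 = 1413
40+: 1590 × 0.945 + 950 × 0.311 = 1503 + 295 = 1798
→ [835, 813, 377, 1413, 1798]

835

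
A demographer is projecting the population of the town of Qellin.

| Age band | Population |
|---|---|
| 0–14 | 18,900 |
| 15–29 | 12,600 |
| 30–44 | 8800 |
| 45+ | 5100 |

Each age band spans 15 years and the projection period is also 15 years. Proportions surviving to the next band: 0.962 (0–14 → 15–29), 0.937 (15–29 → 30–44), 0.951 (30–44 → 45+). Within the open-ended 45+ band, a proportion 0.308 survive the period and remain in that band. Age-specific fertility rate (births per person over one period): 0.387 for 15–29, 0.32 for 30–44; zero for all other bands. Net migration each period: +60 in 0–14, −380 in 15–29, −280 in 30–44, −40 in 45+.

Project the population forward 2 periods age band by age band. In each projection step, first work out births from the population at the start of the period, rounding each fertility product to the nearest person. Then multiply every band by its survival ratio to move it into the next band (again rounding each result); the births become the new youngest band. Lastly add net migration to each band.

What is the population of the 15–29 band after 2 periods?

Numbering the bands 1..4 from youngest to oldest:
[period 1]
Births: 12600 × 0.387 = 4876  |  8800 × 0.32 = 2816 — total 7692
Band 2: 18900 × 0.962 = 18182
Band 3: 12600 × 0.937 = 11806
Band 4: 8800 × 0.951 + 5100 × 0.308 = 8369 + 1571 = 9940
Net migration: Band 1 + 60 → 7752; Band 2 − 380 → 17802; Band 3 − 280 → 11526; Band 4 − 40 → 9900
End of period: [7752, 17802, 11526, 9900]
[period 2]
Births: 17802 × 0.387 = 6889  |  11526 × 0.32 = 3688 — total 10577
Band 2: 7752 × 0.962 = 7457
Band 3: 17802 × 0.937 = 16680
Band 4: 11526 × 0.951 + 9900 × 0.308 = 10961 + 3049 = 14010
Net migration: Band 1 + 60 → 10637; Band 2 − 380 → 7077; Band 3 − 280 → 16400; Band 4 − 40 → 13970
End of period: [10637, 7077, 16400, 13970]

7077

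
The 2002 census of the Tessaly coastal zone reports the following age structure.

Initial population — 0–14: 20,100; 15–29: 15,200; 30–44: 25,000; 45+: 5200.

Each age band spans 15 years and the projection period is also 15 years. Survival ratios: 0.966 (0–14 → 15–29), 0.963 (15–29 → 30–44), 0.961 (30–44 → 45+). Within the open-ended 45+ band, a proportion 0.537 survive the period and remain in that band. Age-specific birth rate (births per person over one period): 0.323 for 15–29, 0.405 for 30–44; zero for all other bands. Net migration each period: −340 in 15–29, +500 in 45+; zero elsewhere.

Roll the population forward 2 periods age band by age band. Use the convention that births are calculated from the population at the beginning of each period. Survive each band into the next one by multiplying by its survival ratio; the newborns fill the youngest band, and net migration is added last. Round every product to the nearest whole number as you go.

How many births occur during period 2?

— Period 1 —
Births: 15200 × 0.323 = 4910, 25000 × 0.405 = 10125 — total 15035
15–29: 20100 × 0.966 = 19417
30–44: 15200 × 0.963 = 14638
45+: 25000 × 0.961 + 5200 × 0.537 = 24025 + 2792 = 26817
Net migration: 15–29 − 340 → 19077; 45+ + 500 → 27317
→ [15035, 19077, 14638, 27317]
— Period 2 —
Births: 19077 × 0.323 = 6162, 14638 × 0.405 = 5928 — total 12090
15–29: 15035 × 0.966 = 14524
30–44: 19077 × 0.963 = 18371
45+: 14638 × 0.961 + 27317 × 0.537 = 14067 + 14669 = 28736
Net migration: 15–29 − 340 → 14184; 45+ + 500 → 29236
→ [12090, 14184, 18371, 29236]

12090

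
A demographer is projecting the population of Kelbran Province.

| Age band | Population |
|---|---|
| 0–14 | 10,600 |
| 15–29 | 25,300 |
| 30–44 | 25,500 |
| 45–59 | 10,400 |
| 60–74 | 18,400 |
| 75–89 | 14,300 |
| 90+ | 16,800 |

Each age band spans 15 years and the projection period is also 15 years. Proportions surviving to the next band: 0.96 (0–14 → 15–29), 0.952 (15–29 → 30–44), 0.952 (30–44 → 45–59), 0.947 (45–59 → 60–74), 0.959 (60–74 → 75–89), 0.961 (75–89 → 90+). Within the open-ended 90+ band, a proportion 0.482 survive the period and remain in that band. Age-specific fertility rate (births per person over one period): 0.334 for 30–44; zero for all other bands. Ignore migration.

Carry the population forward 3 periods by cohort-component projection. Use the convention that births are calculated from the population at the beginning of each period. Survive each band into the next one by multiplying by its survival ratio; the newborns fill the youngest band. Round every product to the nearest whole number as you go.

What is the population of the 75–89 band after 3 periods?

22046

[period 1]
Births: 25500 × 0.334 = 8517
15–29: 10600 × 0.96 = 10176
30–44: 25300 × 0.952 = 24086
45–59: 25500 × 0.952 = 24276
60–74: 10400 × 0.947 = 9849
75–89: 18400 × 0.959 = 17646
90+: 14300 × 0.961 + 16800 × 0.482 = 13742 + 8098 = 21840
Population now: 0–14=8517, 15–29=10176, 30–44=24086, 45–59=24276, 60–74=9849, 75–89=17646, 90+=21840
[period 2]
Births: 24086 × 0.334 = 8045
15–29: 8517 × 0.96 = 8176
30–44: 10176 × 0.952 = 9688
45–59: 24086 × 0.952 = 22930
60–74: 24276 × 0.947 = 22989
75–89: 9849 × 0.959 = 9445
90+: 17646 × 0.961 + 21840 × 0.482 = 16958 + 10527 = 27485
Population now: 0–14=8045, 15–29=8176, 30–44=9688, 45–59=22930, 60–74=22989, 75–89=9445, 90+=27485
[period 3]
Births: 9688 × 0.334 = 3236
15–29: 8045 × 0.96 = 7723
30–44: 8176 × 0.952 = 7784
45–59: 9688 × 0.952 = 9223
60–74: 22930 × 0.947 = 21715
75–89: 22989 × 0.959 = 22046
90+: 9445 × 0.961 + 27485 × 0.482 = 9077 + 13248 = 22325
Population now: 0–14=3236, 15–29=7723, 30–44=7784, 45–59=9223, 60–74=21715, 75–89=22046, 90+=22325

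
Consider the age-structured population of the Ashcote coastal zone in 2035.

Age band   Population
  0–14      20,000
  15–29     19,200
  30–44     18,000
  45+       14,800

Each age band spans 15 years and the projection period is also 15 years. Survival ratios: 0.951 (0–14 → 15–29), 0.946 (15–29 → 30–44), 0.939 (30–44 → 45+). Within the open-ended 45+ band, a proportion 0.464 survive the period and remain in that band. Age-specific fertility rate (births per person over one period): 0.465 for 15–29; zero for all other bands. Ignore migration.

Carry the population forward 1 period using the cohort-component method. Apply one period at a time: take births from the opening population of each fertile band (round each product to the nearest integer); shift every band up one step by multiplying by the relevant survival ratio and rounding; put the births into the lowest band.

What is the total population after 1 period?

[period 1]
Births: 19200 × 0.465 = 8928
15–29: 20000 × 0.951 = 19020
30–44: 19200 × 0.946 = 18163
45+: 18000 × 0.939 + 14800 × 0.464 = 16902 + 6867 = 23769
→ [8928, 19020, 18163, 23769]
Total after period 1: 8928 + 19020 + 18163 + 23769 = 69880

69880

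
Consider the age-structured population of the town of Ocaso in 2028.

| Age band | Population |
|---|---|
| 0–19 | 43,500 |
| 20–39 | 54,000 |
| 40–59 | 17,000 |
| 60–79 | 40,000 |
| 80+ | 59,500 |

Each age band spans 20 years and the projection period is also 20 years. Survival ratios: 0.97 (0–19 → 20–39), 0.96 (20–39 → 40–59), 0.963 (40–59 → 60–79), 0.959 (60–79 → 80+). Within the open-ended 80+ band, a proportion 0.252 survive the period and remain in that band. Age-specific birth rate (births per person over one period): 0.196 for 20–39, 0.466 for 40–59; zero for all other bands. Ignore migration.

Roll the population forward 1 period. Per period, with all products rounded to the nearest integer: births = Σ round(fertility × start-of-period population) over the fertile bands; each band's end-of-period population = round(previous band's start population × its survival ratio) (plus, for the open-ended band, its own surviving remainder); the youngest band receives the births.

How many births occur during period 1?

18506

(Bands numbered youngest = 1 to oldest = 5.)
— Period 1 —
Births: 54000 * 0.196 = 10584 ; 17000 * 0.466 = 7922 → total 18506
Band 2: 43500 * 0.97 = 42195
Band 3: 54000 * 0.96 = 51840
Band 4: 17000 * 0.963 = 16371
Band 5: 40000 * 0.959 + 59500 * 0.252 = 38360 + 14994 = 53354
End of period: [18506, 42195, 51840, 16371, 53354]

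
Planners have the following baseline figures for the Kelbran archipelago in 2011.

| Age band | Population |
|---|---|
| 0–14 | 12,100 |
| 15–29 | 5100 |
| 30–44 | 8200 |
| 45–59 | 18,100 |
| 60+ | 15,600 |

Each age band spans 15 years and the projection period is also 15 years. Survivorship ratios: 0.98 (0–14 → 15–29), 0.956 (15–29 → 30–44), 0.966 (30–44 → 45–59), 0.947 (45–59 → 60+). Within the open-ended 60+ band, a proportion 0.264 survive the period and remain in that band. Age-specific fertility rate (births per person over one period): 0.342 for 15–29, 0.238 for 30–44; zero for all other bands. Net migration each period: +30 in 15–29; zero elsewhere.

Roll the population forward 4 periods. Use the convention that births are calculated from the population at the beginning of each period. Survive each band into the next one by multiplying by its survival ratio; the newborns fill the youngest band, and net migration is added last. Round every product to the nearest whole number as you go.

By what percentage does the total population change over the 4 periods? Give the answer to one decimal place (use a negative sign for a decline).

After projecting period 1:
Births: 5100 * 0.342 = 1744  |  8200 * 0.238 = 1952 — total 3696
15–29: 12100 * 0.98 = 11858
30–44: 5100 * 0.956 = 4876
45–59: 8200 * 0.966 = 7921
60+: 18100 * 0.947 + 15600 * 0.264 = 17141 + 4118 = 21259
Net migration: 15–29 + 30 → 11888
Giving 3696 / 11888 / 4876 / 7921 / 21259.
After projecting period 2:
Births: 11888 * 0.342 = 4066  |  4876 * 0.238 = 1160 — total 5226
15–29: 3696 * 0.98 = 3622
30–44: 11888 * 0.956 = 11365
45–59: 4876 * 0.966 = 4710
60+: 7921 * 0.947 + 21259 * 0.264 = 7501 + 5612 = 13113
Net migration: 15–29 + 30 → 3652
Giving 5226 / 3652 / 11365 / 4710 / 13113.
After projecting period 3:
Births: 3652 * 0.342 = 1249  |  11365 * 0.238 = 2705 — total 3954
15–29: 5226 * 0.98 = 5121
30–44: 3652 * 0.956 = 3491
45–59: 11365 * 0.966 = 10979
60+: 4710 * 0.947 + 13113 * 0.264 = 4460 + 3462 = 7922
Net migration: 15–29 + 30 → 5151
Giving 3954 / 5151 / 3491 / 10979 / 7922.
After projecting period 4:
Births: 5151 * 0.342 = 1762  |  3491 * 0.238 = 831 — total 2593
15–29: 3954 * 0.98 = 3875
30–44: 5151 * 0.956 = 4924
45–59: 3491 * 0.966 = 3372
60+: 10979 * 0.947 + 7922 * 0.264 = 10397 + 2091 = 12488
Net migration: 15–29 + 30 → 3905
Giving 2593 / 3905 / 4924 / 3372 / 12488.
Total: 59100 → 27282; change = -31818; percentage change = -53.8%

-53.8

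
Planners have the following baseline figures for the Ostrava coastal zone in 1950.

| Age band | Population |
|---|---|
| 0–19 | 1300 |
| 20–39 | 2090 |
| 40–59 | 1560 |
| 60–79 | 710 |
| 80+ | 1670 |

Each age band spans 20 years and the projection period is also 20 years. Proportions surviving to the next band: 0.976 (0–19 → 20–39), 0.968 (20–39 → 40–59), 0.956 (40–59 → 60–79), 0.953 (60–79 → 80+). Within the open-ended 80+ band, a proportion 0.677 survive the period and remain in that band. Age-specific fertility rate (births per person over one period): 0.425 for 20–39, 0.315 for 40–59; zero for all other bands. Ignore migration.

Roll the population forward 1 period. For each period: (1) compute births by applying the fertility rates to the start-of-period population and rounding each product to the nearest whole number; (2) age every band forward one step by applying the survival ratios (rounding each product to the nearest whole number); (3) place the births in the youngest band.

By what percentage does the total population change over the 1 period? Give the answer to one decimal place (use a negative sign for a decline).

Numbering the bands 1..5 from youngest to oldest:
After projecting period 1:
Births: 2090 * 0.425 = 888  |  1560 * 0.315 = 491 ⇒ total 1379
Band 2: 1300 * 0.976 = 1269
Band 3: 2090 * 0.968 = 2023
Band 4: 1560 * 0.956 = 1491
Band 5: 710 * 0.953 + 1670 * 0.677 = 677 + 1131 = 1808
Population now: 0–19=1379, 20–39=1269, 40–59=2023, 60–79=1491, 80+=1808
Total: 7330 → 7970; change = 640; percentage change = 8.7%

8.7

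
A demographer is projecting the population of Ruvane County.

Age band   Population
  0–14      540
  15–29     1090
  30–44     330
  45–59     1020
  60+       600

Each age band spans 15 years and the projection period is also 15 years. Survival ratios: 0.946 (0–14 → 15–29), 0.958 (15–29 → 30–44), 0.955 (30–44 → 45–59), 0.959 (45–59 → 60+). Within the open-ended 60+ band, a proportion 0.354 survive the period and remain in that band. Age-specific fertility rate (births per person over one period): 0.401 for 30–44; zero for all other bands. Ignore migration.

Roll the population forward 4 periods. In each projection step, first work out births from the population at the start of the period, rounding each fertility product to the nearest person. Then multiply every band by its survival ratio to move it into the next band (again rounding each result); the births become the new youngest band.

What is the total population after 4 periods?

— Period 1 —
Births: 330 × 0.401 = 132
15–29: 540 × 0.946 = 511
30–44: 1090 × 0.958 = 1044
45–59: 330 × 0.955 = 315
60+: 1020 × 0.959 + 600 × 0.354 = 978 + 212 = 1190
Population now: 0–14=132, 15–29=511, 30–44=1044, 45–59=315, 60+=1190
— Period 2 —
Births: 1044 × 0.401 = 419
15–29: 132 × 0.946 = 125
30–44: 511 × 0.958 = 490
45–59: 1044 × 0.955 = 997
60+: 315 × 0.959 + 1190 × 0.354 = 302 + 421 = 723
Population now: 0–14=419, 15–29=125, 30–44=490, 45–59=997, 60+=723
— Period 3 —
Births: 490 × 0.401 = 196
15–29: 419 × 0.946 = 396
30–44: 125 × 0.958 = 120
45–59: 490 × 0.955 = 468
60+: 997 × 0.959 + 723 × 0.354 = 956 + 256 = 1212
Population now: 0–14=196, 15–29=396, 30–44=120, 45–59=468, 60+=1212
— Period 4 —
Births: 120 × 0.401 = 48
15–29: 196 × 0.946 = 185
30–44: 396 × 0.958 = 379
45–59: 120 × 0.955 = 115
60+: 468 × 0.959 + 1212 × 0.354 = 449 + 429 = 878
Population now: 0–14=48, 15–29=185, 30–44=379, 45–59=115, 60+=878
Total after period 4: 48 + 185 + 379 + 115 + 878 = 1605

1605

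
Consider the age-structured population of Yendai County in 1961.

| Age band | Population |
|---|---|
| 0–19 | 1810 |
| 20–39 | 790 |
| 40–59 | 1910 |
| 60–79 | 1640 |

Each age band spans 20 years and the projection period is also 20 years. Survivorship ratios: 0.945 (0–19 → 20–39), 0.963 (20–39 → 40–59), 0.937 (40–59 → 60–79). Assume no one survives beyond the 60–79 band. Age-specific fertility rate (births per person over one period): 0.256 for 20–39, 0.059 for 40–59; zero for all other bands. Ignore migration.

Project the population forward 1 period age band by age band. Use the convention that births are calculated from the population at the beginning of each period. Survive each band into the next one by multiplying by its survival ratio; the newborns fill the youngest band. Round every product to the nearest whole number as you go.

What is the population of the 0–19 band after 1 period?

(Groups numbered youngest = 1 to oldest = 4.)
After projecting period 1:
Births: 790 × 0.256 = 202  |  1910 × 0.059 = 113 — total 315
Group 2: 1810 × 0.945 = 1710
Group 3: 790 × 0.963 = 761
Group 4: 1910 × 0.937 = 1790
Population now: 0–19=315, 20–39=1710, 40–59=761, 60–79=1790

315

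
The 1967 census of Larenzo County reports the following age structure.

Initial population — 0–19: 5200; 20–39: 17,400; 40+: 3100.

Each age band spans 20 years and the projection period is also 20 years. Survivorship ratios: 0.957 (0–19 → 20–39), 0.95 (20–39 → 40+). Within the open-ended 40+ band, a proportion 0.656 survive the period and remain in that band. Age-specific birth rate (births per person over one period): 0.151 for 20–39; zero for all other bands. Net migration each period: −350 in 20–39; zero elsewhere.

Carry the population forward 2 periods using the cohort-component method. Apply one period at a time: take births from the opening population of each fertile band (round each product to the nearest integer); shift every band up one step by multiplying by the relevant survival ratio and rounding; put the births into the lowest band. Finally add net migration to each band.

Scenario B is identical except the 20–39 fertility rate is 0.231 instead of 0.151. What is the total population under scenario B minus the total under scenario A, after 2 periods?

1702

After projecting period 1:
Births: 17400 * 0.151 = 2627
20–39: 5200 * 0.957 = 4976
40+: 17400 * 0.95 + 3100 * 0.656 = 16530 + 2034 = 18564
Net migration: 20–39 − 350 → 4626
Giving 2627 / 4626 / 18564.
After projecting period 2:
Births: 4626 * 0.151 = 699
20–39: 2627 * 0.957 = 2514
40+: 4626 * 0.95 + 18564 * 0.656 = 4395 + 12178 = 16573
Net migration: 20–39 − 350 → 2164
Giving 699 / 2164 / 16573.
Scenario A total after 2 periods: 19436
Scenario B projection —
After projecting period 1:
Births: 17400 * 0.231 = 4019
20–39: 5200 * 0.957 = 4976
40+: 17400 * 0.95 + 3100 * 0.656 = 16530 + 2034 = 18564
Net migration: 20–39 − 350 → 4626
Giving 4019 / 4626 / 18564.
After projecting period 2:
Births: 4626 * 0.231 = 1069
20–39: 4019 * 0.957 = 3846
40+: 4626 * 0.95 + 18564 * 0.656 = 4395 + 12178 = 16573
Net migration: 20–39 − 350 → 3496
Giving 1069 / 3496 / 16573.
Scenario B total after 2 periods: 21138
Difference B − A = 21138 − 19436 = 1702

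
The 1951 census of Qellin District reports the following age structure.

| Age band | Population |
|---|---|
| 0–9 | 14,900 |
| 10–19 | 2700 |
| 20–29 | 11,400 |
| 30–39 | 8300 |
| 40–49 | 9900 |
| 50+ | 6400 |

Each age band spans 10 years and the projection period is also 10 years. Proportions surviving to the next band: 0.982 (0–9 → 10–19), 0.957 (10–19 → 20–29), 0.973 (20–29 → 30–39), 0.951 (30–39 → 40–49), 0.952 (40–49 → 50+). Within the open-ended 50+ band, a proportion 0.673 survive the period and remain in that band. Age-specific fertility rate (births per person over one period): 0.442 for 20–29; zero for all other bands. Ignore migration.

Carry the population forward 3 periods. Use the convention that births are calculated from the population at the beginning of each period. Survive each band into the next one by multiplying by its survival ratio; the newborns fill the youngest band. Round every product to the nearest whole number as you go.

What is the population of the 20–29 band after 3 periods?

4735

(Groups numbered youngest = 1 to oldest = 6.)
After projecting period 1:
Births: 11400 × 0.442 = 5039
Group 2: 14900 × 0.982 = 14632
Group 3: 2700 × 0.957 = 2584
Group 4: 11400 × 0.973 = 11092
Group 5: 8300 × 0.951 = 7893
Group 6: 9900 × 0.952 + 6400 × 0.673 = 9425 + 4307 = 13732
Population now: 0–9=5039, 10–19=14632, 20–29=2584, 30–39=11092, 40–49=7893, 50+=13732
After projecting period 2:
Births: 2584 × 0.442 = 1142
Group 2: 5039 × 0.982 = 4948
Group 3: 14632 × 0.957 = 14003
Group 4: 2584 × 0.973 = 2514
Group 5: 11092 × 0.951 = 10548
Group 6: 7893 × 0.952 + 13732 × 0.673 = 7514 + 9242 = 16756
Population now: 0–9=1142, 10–19=4948, 20–29=14003, 30–39=2514, 40–49=10548, 50+=16756
After projecting period 3:
Births: 14003 × 0.442 = 6189
Group 2: 1142 × 0.982 = 1121
Group 3: 4948 × 0.957 = 4735
Group 4: 14003 × 0.973 = 13625
Group 5: 2514 × 0.951 = 2391
Group 6: 10548 × 0.952 + 16756 × 0.673 = 10042 + 11277 = 21319
Population now: 0–9=6189, 10–19=1121, 20–29=4735, 30–39=13625, 40–49=2391, 50+=21319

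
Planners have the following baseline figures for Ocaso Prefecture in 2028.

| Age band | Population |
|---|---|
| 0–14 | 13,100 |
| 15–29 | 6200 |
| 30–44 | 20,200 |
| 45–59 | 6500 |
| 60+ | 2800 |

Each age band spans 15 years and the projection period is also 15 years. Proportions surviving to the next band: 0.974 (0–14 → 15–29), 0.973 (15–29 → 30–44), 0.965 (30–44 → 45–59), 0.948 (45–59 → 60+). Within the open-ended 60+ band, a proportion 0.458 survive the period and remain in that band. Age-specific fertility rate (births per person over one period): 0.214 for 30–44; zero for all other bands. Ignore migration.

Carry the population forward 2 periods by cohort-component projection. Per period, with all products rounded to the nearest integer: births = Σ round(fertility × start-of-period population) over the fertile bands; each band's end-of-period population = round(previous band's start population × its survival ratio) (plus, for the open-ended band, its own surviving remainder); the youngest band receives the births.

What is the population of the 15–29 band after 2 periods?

(Bands numbered youngest = 1 to oldest = 5.)
After projecting period 1:
Births: 20200 × 0.214 = 4323
Band 2: 13100 × 0.974 = 12759
Band 3: 6200 × 0.973 = 6033
Band 4: 20200 × 0.965 = 19493
Band 5: 6500 × 0.948 + 2800 × 0.458 = 6162 + 1282 = 7444
→ [4323, 12759, 6033, 19493, 7444]
After projecting period 2:
Births: 6033 × 0.214 = 1291
Band 2: 4323 × 0.974 = 4211
Band 3: 12759 × 0.973 = 12415
Band 4: 6033 × 0.965 = 5822
Band 5: 19493 × 0.948 + 7444 × 0.458 = 18479 + 3409 = 21888
→ [1291, 4211, 12415, 5822, 21888]

4211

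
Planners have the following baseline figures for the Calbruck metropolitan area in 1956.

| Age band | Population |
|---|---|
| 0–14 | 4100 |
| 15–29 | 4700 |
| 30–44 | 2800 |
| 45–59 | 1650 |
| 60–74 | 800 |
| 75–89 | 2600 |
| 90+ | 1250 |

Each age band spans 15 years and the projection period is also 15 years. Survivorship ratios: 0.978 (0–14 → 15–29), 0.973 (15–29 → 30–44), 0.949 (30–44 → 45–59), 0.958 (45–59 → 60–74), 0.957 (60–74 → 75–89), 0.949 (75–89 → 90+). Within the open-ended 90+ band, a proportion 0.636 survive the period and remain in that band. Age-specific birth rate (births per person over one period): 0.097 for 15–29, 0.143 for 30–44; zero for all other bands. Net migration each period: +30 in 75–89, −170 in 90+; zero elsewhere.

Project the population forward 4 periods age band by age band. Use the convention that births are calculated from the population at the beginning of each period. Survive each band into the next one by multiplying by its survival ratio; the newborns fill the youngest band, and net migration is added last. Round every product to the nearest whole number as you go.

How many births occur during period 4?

215

Period 1.
Births: 4700 × 0.097 = 456  |  2800 × 0.143 = 400 → total 856
15–29: 4100 × 0.978 = 4010
30–44: 4700 × 0.973 = 4573
45–59: 2800 × 0.949 = 2657
60–74: 1650 × 0.958 = 1581
75–89: 800 × 0.957 = 766
90+: 2600 × 0.949 + 1250 × 0.636 = 2467 + 795 = 3262
Net migration: 75–89 + 30 → 796; 90+ − 170 → 3092
End of period: [856, 4010, 4573, 2657, 1581, 796, 3092]
Period 2.
Births: 4010 × 0.097 = 389  |  4573 × 0.143 = 654 → total 1043
15–29: 856 × 0.978 = 837
30–44: 4010 × 0.973 = 3902
45–59: 4573 × 0.949 = 4340
60–74: 2657 × 0.958 = 2545
75–89: 1581 × 0.957 = 1513
90+: 796 × 0.949 + 3092 × 0.636 = 755 + 1967 = 2722
Net migration: 75–89 + 30 → 1543; 90+ − 170 → 2552
End of period: [1043, 837, 3902, 4340, 2545, 1543, 2552]
Period 3.
Births: 837 × 0.097 = 81  |  3902 × 0.143 = 558 → total 639
15–29: 1043 × 0.978 = 1020
30–44: 837 × 0.973 = 814
45–59: 3902 × 0.949 = 3703
60–74: 4340 × 0.958 = 4158
75–89: 2545 × 0.957 = 2436
90+: 1543 × 0.949 + 2552 × 0.636 = 1464 + 1623 = 3087
Net migration: 75–89 + 30 → 2466; 90+ − 170 → 2917
End of period: [639, 1020, 814, 3703, 4158, 2466, 2917]
Period 4.
Births: 1020 × 0.097 = 99  |  814 × 0.143 = 116 → total 215
15–29: 639 × 0.978 = 625
30–44: 1020 × 0.973 = 992
45–59: 814 × 0.949 = 772
60–74: 3703 × 0.958 = 3547
75–89: 4158 × 0.957 = 3979
90+: 2466 × 0.949 + 2917 × 0.636 = 2340 + 1855 = 4195
Net migration: 75–89 + 30 → 4009; 90+ − 170 → 4025
End of period: [215, 625, 992, 772, 3547, 4009, 4025]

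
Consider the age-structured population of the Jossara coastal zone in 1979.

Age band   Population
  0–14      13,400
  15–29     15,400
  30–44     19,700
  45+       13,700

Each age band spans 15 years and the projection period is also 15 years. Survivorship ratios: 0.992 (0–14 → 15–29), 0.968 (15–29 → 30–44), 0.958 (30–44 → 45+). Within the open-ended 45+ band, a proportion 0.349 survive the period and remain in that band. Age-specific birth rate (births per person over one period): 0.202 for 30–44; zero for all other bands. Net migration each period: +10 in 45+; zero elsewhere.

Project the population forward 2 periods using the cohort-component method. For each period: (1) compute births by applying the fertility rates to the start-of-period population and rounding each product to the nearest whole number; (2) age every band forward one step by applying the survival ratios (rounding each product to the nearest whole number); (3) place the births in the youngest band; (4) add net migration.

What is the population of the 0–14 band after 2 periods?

3011

Call the bands 1 to 4, youngest first.
Period 1:
Births: 19700 × 0.202 = 3979
Band 2: 13400 × 0.992 = 13293
Band 3: 15400 × 0.968 = 14907
Band 4: 19700 × 0.958 + 13700 × 0.349 = 18873 + 4781 = 23654
Net migration: Band 4 + 10 → 23664
End of period: [3979, 13293, 14907, 23664]
Period 2:
Births: 14907 × 0.202 = 3011
Band 2: 3979 × 0.992 = 3947
Band 3: 13293 × 0.968 = 12868
Band 4: 14907 × 0.958 + 23664 × 0.349 = 14281 + 8259 = 22540
Net migration: Band 4 + 10 → 22550
End of period: [3011, 3947, 12868, 22550]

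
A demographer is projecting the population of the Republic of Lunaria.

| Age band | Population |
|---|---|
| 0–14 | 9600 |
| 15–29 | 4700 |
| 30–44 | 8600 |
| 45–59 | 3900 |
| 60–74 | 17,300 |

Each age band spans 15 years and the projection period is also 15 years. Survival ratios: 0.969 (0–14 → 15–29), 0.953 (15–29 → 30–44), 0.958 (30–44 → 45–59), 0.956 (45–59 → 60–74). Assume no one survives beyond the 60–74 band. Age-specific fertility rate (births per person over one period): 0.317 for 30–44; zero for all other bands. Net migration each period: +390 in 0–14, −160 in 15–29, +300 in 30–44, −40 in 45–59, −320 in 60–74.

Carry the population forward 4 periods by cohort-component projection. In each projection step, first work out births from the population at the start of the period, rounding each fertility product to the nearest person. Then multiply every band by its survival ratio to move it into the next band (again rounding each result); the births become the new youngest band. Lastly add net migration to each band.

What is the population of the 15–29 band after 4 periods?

Period 1.
Births: 8600 * 0.317 = 2726
15–29: 9600 * 0.969 = 9302
30–44: 4700 * 0.953 = 4479
45–59: 8600 * 0.958 = 8239
60–74: 3900 * 0.956 = 3728
Net migration: 0–14 + 390 → 3116; 15–29 − 160 → 9142; 30–44 + 300 → 4779; 45–59 − 40 → 8199; 60–74 − 320 → 3408
→ [3116, 9142, 4779, 8199, 3408]
Period 2.
Births: 4779 * 0.317 = 1515
15–29: 3116 * 0.969 = 3019
30–44: 9142 * 0.953 = 8712
45–59: 4779 * 0.958 = 4578
60–74: 8199 * 0.956 = 7838
Net migration: 0–14 + 390 → 1905; 15–29 − 160 → 2859; 30–44 + 300 → 9012; 45–59 − 40 → 4538; 60–74 − 320 → 7518
→ [1905, 2859, 9012, 4538, 7518]
Period 3.
Births: 9012 * 0.317 = 2857
15–29: 1905 * 0.969 = 1846
30–44: 2859 * 0.953 = 2725
45–59: 9012 * 0.958 = 8633
60–74: 4538 * 0.956 = 4338
Net migration: 0–14 + 390 → 3247; 15–29 − 160 → 1686; 30–44 + 300 → 3025; 45–59 − 40 → 8593; 60–74 − 320 → 4018
→ [3247, 1686, 3025, 8593, 4018]
Period 4.
Births: 3025 * 0.317 = 959
15–29: 3247 * 0.969 = 3146
30–44: 1686 * 0.953 = 1607
45–59: 3025 * 0.958 = 2898
60–74: 8593 * 0.956 = 8215
Net migration: 0–14 + 390 → 1349; 15–29 − 160 → 2986; 30–44 + 300 → 1907; 45–59 − 40 → 2858; 60–74 − 320 → 7895
→ [1349, 2986, 1907, 2858, 7895]

2986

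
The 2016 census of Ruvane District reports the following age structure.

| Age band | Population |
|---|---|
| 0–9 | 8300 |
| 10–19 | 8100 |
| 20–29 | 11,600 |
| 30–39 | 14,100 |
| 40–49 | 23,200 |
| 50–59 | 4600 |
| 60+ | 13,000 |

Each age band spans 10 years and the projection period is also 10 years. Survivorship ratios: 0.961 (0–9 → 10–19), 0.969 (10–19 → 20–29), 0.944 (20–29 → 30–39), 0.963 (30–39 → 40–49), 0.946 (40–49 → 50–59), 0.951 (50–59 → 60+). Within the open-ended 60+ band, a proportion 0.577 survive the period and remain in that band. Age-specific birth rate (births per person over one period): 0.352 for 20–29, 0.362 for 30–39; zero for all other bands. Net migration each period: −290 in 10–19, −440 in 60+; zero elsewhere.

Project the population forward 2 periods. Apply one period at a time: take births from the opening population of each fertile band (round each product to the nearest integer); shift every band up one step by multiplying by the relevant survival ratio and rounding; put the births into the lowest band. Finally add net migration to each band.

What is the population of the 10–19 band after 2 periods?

8539

After projecting period 1:
Births: 11600 × 0.352 = 4083 ; 14100 × 0.362 = 5104 → total 9187
10–19: 8300 × 0.961 = 7976
20–29: 8100 × 0.969 = 7849
30–39: 11600 × 0.944 = 10950
40–49: 14100 × 0.963 = 13578
50–59: 23200 × 0.946 = 21947
60+: 4600 × 0.951 + 13000 × 0.577 = 4375 + 7501 = 11876
Net migration: 10–19 − 290 → 7686; 60+ − 440 → 11436
Giving 9187 / 7686 / 7849 / 10950 / 13578 / 21947 / 11436.
After projecting period 2:
Births: 7849 × 0.352 = 2763 ; 10950 × 0.362 = 3964 → total 6727
10–19: 9187 × 0.961 = 8829
20–29: 7686 × 0.969 = 7448
30–39: 7849 × 0.944 = 7409
40–49: 10950 × 0.963 = 10545
50–59: 13578 × 0.946 = 12845
60+: 21947 × 0.951 + 11436 × 0.577 = 20872 + 6599 = 27471
Net migration: 10–19 − 290 → 8539; 60+ − 440 → 27031
Giving 6727 / 8539 / 7448 / 7409 / 10545 / 12845 / 27031.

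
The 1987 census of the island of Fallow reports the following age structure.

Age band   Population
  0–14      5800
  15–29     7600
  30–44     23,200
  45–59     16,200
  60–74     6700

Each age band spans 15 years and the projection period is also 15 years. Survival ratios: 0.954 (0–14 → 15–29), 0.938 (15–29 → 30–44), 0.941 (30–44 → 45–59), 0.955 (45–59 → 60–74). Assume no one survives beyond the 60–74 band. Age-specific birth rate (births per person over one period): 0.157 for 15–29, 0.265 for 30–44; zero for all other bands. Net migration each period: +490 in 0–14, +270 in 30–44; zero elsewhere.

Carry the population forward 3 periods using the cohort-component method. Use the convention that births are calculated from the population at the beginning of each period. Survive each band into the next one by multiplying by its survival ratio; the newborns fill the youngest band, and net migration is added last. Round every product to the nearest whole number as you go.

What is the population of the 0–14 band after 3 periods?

Numbering the bands 1..5 from youngest to oldest:
— Period 1 —
Births: 7600 × 0.157 = 1193  |  23200 × 0.265 = 6148 — total 7341
Band 2: 5800 × 0.954 = 5533
Band 3: 7600 × 0.938 = 7129
Band 4: 23200 × 0.941 = 21831
Band 5: 16200 × 0.955 = 15471
Net migration: Band 1 + 490 → 7831; Band 3 + 270 → 7399
Population now: 0–14=7831, 15–29=5533, 30–44=7399, 45–59=21831, 60–74=15471
— Period 2 —
Births: 5533 × 0.157 = 869  |  7399 × 0.265 = 1961 — total 2830
Band 2: 7831 × 0.954 = 7471
Band 3: 5533 × 0.938 = 5190
Band 4: 7399 × 0.941 = 6962
Band 5: 21831 × 0.955 = 20849
Net migration: Band 1 + 490 → 3320; Band 3 + 270 → 5460
Population now: 0–14=3320, 15–29=7471, 30–44=5460, 45–59=6962, 60–74=20849
— Period 3 —
Births: 7471 × 0.157 = 1173  |  5460 × 0.265 = 1447 — total 2620
Band 2: 3320 × 0.954 = 3167
Band 3: 7471 × 0.938 = 7008
Band 4: 5460 × 0.941 = 5138
Band 5: 6962 × 0.955 = 6649
Net migration: Band 1 + 490 → 3110; Band 3 + 270 → 7278
Population now: 0–14=3110, 15–29=3167, 30–44=7278, 45–59=5138, 60–74=6649

3110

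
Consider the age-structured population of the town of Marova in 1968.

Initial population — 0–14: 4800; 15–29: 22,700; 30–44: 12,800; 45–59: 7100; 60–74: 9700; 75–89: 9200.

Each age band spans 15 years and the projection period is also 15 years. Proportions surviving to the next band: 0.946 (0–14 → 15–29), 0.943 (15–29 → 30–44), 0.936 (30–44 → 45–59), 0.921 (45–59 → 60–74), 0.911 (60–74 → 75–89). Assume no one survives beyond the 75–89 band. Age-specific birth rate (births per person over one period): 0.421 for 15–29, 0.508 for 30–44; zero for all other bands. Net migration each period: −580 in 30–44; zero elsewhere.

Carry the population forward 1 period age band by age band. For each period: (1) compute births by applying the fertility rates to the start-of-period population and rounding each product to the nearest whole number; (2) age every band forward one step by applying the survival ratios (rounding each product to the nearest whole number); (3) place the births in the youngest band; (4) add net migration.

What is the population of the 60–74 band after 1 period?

6539

Period 1.
Births: 22700 × 0.421 = 9557 ; 12800 × 0.508 = 6502 — total 16059
15–29: 4800 × 0.946 = 4541
30–44: 22700 × 0.943 = 21406
45–59: 12800 × 0.936 = 11981
60–74: 7100 × 0.921 = 6539
75–89: 9700 × 0.911 = 8837
Net migration: 30–44 − 580 → 20826
Population now: 0–14=16059, 15–29=4541, 30–44=20826, 45–59=11981, 60–74=6539, 75–89=8837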